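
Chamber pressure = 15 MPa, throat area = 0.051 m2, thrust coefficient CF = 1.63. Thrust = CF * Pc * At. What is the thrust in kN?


F = 1.63 * 15e6 * 0.051 = 1.2470e+06 N = 1247.0 kN

1247.0 kN


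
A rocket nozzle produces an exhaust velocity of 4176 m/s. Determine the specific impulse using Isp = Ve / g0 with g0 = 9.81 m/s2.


Isp = Ve / g0 = 4176 / 9.81 = 425.7 s

425.7 s


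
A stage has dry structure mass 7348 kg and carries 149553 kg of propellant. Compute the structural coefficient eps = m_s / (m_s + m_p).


eps = 7348 / (7348 + 149553) = 0.0468

0.0468


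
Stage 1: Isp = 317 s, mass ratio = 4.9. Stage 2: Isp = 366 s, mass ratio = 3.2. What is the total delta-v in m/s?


dV1 = 317 * 9.81 * ln(4.9) = 4942.2 m/s
dV2 = 366 * 9.81 * ln(3.2) = 4176.2 m/s
Total dV = 4942.2 + 4176.2 = 9118.4 m/s ~ 9118 m/s

9118 m/s


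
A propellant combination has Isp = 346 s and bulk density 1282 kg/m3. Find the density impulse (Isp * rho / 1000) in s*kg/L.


rho*Isp = 346 * 1282 / 1000 = 444 s*kg/L

444 s*kg/L


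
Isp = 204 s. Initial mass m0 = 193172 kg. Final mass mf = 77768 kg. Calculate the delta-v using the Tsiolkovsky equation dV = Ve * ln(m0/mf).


Ve = 204 * 9.81 = 2001.24 m/s
dV = 2001.24 * ln(193172/77768) = 1821 m/s

1821 m/s


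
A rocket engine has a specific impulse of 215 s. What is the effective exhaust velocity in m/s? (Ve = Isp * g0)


Ve = Isp * g0 = 215 * 9.81 = 2109.2 m/s

2109.2 m/s


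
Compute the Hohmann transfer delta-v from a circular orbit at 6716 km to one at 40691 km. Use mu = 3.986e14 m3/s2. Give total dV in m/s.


V1 = sqrt(mu/r1) = 7703.95 m/s
dV1 = V1*(sqrt(2*r2/(r1+r2)) - 1) = 2389.89 m/s
V2 = sqrt(mu/r2) = 3129.82 m/s
dV2 = V2*(1 - sqrt(2*r1/(r1+r2))) = 1463.85 m/s
Total dV = 3854 m/s

3854 m/s


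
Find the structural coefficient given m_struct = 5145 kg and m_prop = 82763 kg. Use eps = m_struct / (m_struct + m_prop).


eps = 5145 / (5145 + 82763) = 0.0585

0.0585


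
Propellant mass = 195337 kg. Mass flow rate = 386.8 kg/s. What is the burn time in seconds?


tb = 195337 / 386.8 = 505.0 s

505.0 s


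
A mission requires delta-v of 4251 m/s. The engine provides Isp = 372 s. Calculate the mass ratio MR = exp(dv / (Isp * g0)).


Ve = 372 * 9.81 = 3649.32 m/s
MR = exp(4251 / 3649.32) = 3.206

3.206


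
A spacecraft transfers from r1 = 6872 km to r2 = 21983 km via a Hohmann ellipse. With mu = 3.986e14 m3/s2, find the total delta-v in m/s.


V1 = sqrt(mu/r1) = 7616.0 m/s
dV1 = V1*(sqrt(2*r2/(r1+r2)) - 1) = 1785.02 m/s
V2 = sqrt(mu/r2) = 4258.19 m/s
dV2 = V2*(1 - sqrt(2*r1/(r1+r2))) = 1319.38 m/s
Total dV = 3104 m/s

3104 m/s


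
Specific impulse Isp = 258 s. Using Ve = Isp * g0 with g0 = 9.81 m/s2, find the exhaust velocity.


Ve = Isp * g0 = 258 * 9.81 = 2531.0 m/s

2531.0 m/s


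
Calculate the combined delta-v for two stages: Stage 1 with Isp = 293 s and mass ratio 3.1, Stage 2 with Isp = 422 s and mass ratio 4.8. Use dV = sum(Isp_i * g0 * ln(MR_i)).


dV1 = 293 * 9.81 * ln(3.1) = 3252.0 m/s
dV2 = 422 * 9.81 * ln(4.8) = 6493.8 m/s
Total dV = 3252.0 + 6493.8 = 9745.8 m/s ~ 9746 m/s

9746 m/s


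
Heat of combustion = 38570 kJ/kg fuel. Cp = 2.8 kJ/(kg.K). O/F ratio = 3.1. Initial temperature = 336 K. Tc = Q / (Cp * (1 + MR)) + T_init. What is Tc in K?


Tc = 38570 / (2.8 * (1 + 3.1)) + 336 = 3696 K

3696 K


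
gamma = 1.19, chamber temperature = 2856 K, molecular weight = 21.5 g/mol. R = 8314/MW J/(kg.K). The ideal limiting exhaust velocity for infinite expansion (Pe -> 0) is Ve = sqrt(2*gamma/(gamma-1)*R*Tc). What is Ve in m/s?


R = 8314 / 21.5 = 386.7 J/(kg.K)
Ve = sqrt(2 * 1.19 / (1.19 - 1) * 386.7 * 2856) = 3719 m/s

3719 m/s


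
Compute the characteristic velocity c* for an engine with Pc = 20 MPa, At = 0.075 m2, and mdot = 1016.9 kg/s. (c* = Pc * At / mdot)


c* = 20e6 * 0.075 / 1016.9 = 1475 m/s

1475 m/s


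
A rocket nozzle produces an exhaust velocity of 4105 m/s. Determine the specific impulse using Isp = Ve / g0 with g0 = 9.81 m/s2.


Isp = Ve / g0 = 4105 / 9.81 = 418.5 s

418.5 s


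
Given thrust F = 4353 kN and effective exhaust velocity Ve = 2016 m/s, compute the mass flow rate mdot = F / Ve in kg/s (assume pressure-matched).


mdot = F / Ve = 4353000 / 2016 = 2159.2 kg/s

2159.2 kg/s


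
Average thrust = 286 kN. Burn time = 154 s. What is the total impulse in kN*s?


It = 286 * 154 = 44044 kN*s

44044 kN*s


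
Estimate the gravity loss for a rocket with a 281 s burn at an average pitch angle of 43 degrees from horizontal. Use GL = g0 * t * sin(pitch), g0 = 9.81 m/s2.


GL = 9.81 * 281 * sin(43 deg) = 1880 m/s

1880 m/s


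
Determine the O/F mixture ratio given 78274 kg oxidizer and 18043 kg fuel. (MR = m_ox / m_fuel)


MR = 78274 / 18043 = 4.34

4.34


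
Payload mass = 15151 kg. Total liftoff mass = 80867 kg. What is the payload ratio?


PR = 15151 / 80867 = 0.1874

0.1874


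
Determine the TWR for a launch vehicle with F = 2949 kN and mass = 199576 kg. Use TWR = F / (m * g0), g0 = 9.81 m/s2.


TWR = 2949000 / (199576 * 9.81) = 1.51

1.51


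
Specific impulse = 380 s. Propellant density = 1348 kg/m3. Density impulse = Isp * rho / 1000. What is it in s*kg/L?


rho*Isp = 380 * 1348 / 1000 = 512 s*kg/L

512 s*kg/L


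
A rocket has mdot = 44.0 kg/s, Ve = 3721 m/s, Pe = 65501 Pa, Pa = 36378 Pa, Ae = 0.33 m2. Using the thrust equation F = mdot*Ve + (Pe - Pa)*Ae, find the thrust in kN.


F = 44.0 * 3721 + (65501 - 36378) * 0.33 = 173335.0 N = 173.3 kN

173.3 kN


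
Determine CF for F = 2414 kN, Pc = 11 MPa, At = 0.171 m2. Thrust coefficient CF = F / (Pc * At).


CF = 2414000 / (11e6 * 0.171) = 1.28

1.28


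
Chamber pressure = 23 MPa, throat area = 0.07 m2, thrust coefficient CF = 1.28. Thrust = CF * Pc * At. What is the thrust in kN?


F = 1.28 * 23e6 * 0.07 = 2.0608e+06 N = 2060.8 kN

2060.8 kN


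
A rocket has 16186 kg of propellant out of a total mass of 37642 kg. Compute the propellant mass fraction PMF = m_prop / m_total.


PMF = 16186 / 37642 = 0.43

0.43


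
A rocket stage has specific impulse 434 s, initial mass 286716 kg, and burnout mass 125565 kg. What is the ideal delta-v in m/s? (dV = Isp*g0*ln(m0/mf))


Ve = 434 * 9.81 = 4257.54 m/s
dV = 4257.54 * ln(286716/125565) = 3515 m/s

3515 m/s


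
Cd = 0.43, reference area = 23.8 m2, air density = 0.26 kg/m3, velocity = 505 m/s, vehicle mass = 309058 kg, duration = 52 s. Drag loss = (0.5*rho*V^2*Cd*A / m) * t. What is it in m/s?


D = 0.5 * 0.26 * 505^2 * 0.43 * 23.8 = 339290.36 N
a = 339290.36 / 309058 = 1.0978 m/s2
dV = 1.0978 * 52 = 57.1 m/s

57.1 m/s


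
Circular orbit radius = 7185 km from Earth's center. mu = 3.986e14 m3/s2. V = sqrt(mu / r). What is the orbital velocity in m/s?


V = sqrt(3.986e14 / 7185000) = 7448 m/s

7448 m/s


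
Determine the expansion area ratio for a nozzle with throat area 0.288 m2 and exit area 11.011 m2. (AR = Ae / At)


AR = 11.011 / 0.288 = 38.2

38.2


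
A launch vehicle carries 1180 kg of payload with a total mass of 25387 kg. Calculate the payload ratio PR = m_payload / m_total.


PR = 1180 / 25387 = 0.0465

0.0465


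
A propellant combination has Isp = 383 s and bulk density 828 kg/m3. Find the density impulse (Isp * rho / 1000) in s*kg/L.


rho*Isp = 383 * 828 / 1000 = 317 s*kg/L

317 s*kg/L


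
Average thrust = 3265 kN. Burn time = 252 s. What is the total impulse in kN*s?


It = 3265 * 252 = 822780 kN*s

822780 kN*s


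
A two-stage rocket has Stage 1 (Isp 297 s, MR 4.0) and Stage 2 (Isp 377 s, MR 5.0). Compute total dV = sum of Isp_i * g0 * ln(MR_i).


dV1 = 297 * 9.81 * ln(4.0) = 4039.1 m/s
dV2 = 377 * 9.81 * ln(5.0) = 5952.3 m/s
Total dV = 4039.1 + 5952.3 = 9991.4 m/s ~ 9991 m/s

9991 m/s


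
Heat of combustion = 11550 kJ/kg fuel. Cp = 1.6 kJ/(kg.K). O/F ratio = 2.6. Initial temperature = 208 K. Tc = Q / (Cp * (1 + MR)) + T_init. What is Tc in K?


Tc = 11550 / (1.6 * (1 + 2.6)) + 208 = 2213 K

2213 K


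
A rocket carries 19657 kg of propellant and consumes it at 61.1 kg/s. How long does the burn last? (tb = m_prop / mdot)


tb = 19657 / 61.1 = 321.7 s

321.7 s


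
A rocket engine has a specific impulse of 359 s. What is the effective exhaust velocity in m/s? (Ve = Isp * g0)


Ve = Isp * g0 = 359 * 9.81 = 3521.8 m/s

3521.8 m/s


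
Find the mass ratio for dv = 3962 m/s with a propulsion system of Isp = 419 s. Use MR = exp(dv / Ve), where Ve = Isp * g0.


Ve = 419 * 9.81 = 4110.39 m/s
MR = exp(3962 / 4110.39) = 2.622

2.622


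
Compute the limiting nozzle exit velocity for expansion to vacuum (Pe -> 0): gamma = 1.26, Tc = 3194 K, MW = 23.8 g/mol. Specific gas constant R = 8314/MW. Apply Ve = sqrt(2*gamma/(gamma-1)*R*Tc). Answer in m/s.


R = 8314 / 23.8 = 349.33 J/(kg.K)
Ve = sqrt(2 * 1.26 / (1.26 - 1) * 349.33 * 3194) = 3288 m/s

3288 m/s


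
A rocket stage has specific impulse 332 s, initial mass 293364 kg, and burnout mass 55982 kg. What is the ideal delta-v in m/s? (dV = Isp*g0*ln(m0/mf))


Ve = 332 * 9.81 = 3256.92 m/s
dV = 3256.92 * ln(293364/55982) = 5395 m/s

5395 m/s


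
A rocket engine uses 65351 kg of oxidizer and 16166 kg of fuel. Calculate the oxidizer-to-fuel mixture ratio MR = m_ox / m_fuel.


MR = 65351 / 16166 = 4.04

4.04


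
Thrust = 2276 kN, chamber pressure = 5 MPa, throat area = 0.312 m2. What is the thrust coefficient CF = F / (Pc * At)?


CF = 2276000 / (5e6 * 0.312) = 1.46

1.46


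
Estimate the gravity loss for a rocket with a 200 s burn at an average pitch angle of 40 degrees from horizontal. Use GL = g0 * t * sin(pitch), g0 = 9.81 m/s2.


GL = 9.81 * 200 * sin(40 deg) = 1261 m/s

1261 m/s


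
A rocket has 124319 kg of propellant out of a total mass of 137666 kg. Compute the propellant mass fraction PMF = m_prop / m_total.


PMF = 124319 / 137666 = 0.903

0.903


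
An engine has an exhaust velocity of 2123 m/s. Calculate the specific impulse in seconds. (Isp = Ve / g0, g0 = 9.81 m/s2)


Isp = Ve / g0 = 2123 / 9.81 = 216.4 s

216.4 s


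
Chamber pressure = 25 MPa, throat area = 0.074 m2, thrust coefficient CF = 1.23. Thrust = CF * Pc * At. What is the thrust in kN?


F = 1.23 * 25e6 * 0.074 = 2.2755e+06 N = 2275.5 kN

2275.5 kN


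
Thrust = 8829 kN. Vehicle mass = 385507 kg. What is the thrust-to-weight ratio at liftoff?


TWR = 8829000 / (385507 * 9.81) = 2.33

2.33


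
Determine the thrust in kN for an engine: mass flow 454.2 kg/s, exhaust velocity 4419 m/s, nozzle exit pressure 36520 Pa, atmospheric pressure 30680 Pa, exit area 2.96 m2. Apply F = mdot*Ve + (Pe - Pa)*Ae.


F = 454.2 * 4419 + (36520 - 30680) * 2.96 = 2.0244e+06 N = 2024.4 kN

2024.4 kN


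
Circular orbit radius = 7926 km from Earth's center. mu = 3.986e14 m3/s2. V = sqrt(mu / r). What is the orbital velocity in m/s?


V = sqrt(3.986e14 / 7926000) = 7092 m/s

7092 m/s


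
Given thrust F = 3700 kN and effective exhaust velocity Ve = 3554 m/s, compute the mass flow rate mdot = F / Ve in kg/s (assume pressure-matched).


mdot = F / Ve = 3700000 / 3554 = 1041.1 kg/s

1041.1 kg/s


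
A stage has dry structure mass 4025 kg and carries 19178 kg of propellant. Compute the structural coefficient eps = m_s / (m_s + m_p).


eps = 4025 / (4025 + 19178) = 0.1735

0.1735


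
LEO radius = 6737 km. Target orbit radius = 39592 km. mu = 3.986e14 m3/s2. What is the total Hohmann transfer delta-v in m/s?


V1 = sqrt(mu/r1) = 7691.93 m/s
dV1 = V1*(sqrt(2*r2/(r1+r2)) - 1) = 2364.12 m/s
V2 = sqrt(mu/r2) = 3172.96 m/s
dV2 = V2*(1 - sqrt(2*r1/(r1+r2))) = 1461.82 m/s
Total dV = 3826 m/s

3826 m/s


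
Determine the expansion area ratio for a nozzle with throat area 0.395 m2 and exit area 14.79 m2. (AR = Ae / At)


AR = 14.79 / 0.395 = 37.4

37.4


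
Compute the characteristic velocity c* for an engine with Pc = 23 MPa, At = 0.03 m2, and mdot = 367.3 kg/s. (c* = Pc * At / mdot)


c* = 23e6 * 0.03 / 367.3 = 1879 m/s

1879 m/s


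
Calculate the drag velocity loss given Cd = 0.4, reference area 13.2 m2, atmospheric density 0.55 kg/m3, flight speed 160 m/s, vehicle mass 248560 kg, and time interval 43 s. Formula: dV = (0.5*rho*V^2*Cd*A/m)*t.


D = 0.5 * 0.55 * 160^2 * 0.4 * 13.2 = 37171.2 N
a = 37171.2 / 248560 = 0.1495 m/s2
dV = 0.1495 * 43 = 6.4 m/s

6.4 m/s


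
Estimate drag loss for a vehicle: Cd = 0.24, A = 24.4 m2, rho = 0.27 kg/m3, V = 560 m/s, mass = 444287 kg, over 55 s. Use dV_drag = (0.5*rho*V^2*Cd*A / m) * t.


D = 0.5 * 0.27 * 560^2 * 0.24 * 24.4 = 247919.62 N
a = 247919.62 / 444287 = 0.558 m/s2
dV = 0.558 * 55 = 30.7 m/s

30.7 m/s


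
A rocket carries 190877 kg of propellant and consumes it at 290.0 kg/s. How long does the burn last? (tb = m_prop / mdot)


tb = 190877 / 290.0 = 658.2 s

658.2 s


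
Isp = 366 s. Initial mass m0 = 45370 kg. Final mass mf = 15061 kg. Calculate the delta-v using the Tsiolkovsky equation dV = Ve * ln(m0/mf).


Ve = 366 * 9.81 = 3590.46 m/s
dV = 3590.46 * ln(45370/15061) = 3959 m/s

3959 m/s


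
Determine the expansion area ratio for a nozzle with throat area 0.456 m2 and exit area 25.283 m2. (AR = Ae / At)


AR = 25.283 / 0.456 = 55.4

55.4


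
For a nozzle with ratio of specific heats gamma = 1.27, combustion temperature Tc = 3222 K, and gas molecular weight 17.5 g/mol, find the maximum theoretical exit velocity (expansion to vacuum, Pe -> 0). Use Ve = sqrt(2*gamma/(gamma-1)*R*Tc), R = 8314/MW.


R = 8314 / 17.5 = 475.09 J/(kg.K)
Ve = sqrt(2 * 1.27 / (1.27 - 1) * 475.09 * 3222) = 3795 m/s

3795 m/s


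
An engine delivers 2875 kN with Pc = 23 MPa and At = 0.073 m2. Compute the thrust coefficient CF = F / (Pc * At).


CF = 2875000 / (23e6 * 0.073) = 1.71

1.71


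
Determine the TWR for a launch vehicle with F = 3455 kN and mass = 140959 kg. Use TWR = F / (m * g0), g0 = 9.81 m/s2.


TWR = 3455000 / (140959 * 9.81) = 2.5

2.5


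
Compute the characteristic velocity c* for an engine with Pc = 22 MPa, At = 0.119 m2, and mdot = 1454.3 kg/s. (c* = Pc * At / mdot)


c* = 22e6 * 0.119 / 1454.3 = 1800 m/s

1800 m/s


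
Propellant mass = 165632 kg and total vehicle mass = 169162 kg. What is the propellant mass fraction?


PMF = 165632 / 169162 = 0.979

0.979


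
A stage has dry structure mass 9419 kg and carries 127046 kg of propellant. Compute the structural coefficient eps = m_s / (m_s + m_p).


eps = 9419 / (9419 + 127046) = 0.069

0.069


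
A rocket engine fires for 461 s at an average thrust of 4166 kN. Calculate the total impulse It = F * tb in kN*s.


It = 4166 * 461 = 1920526 kN*s

1920526 kN*s


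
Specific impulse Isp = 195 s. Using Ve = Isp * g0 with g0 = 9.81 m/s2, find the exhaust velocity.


Ve = Isp * g0 = 195 * 9.81 = 1913.0 m/s

1913.0 m/s


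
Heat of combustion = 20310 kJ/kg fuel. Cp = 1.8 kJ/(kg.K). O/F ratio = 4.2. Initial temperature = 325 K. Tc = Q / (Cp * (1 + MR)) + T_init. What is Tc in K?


Tc = 20310 / (1.8 * (1 + 4.2)) + 325 = 2495 K

2495 K


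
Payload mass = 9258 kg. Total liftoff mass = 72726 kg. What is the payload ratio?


PR = 9258 / 72726 = 0.1273

0.1273


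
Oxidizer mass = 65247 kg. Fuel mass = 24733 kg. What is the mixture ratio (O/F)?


MR = 65247 / 24733 = 2.64

2.64


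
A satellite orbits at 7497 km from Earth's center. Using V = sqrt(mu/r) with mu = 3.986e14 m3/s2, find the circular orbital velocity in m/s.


V = sqrt(3.986e14 / 7497000) = 7292 m/s

7292 m/s


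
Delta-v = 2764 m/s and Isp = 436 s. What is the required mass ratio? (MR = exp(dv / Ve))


Ve = 436 * 9.81 = 4277.16 m/s
MR = exp(2764 / 4277.16) = 1.908

1.908


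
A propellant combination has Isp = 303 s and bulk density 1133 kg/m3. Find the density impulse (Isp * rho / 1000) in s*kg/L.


rho*Isp = 303 * 1133 / 1000 = 343 s*kg/L

343 s*kg/L


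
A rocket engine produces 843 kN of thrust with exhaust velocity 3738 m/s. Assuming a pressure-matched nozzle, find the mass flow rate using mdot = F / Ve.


mdot = F / Ve = 843000 / 3738 = 225.5 kg/s

225.5 kg/s


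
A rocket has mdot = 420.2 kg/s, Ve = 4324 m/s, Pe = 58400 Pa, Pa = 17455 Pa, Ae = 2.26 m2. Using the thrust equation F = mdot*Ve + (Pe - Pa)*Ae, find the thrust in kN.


F = 420.2 * 4324 + (58400 - 17455) * 2.26 = 1.9095e+06 N = 1909.5 kN

1909.5 kN


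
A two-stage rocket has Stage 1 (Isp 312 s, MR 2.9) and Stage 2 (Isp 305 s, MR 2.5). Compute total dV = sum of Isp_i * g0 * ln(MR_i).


dV1 = 312 * 9.81 * ln(2.9) = 3258.8 m/s
dV2 = 305 * 9.81 * ln(2.5) = 2741.6 m/s
Total dV = 3258.8 + 2741.6 = 6000.4 m/s ~ 6000 m/s

6000 m/s


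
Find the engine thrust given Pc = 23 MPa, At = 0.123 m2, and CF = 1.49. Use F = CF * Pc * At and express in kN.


F = 1.49 * 23e6 * 0.123 = 4.2152e+06 N = 4215.2 kN

4215.2 kN


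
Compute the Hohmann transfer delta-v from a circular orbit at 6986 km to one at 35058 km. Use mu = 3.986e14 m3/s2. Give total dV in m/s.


V1 = sqrt(mu/r1) = 7553.61 m/s
dV1 = V1*(sqrt(2*r2/(r1+r2)) - 1) = 2201.03 m/s
V2 = sqrt(mu/r2) = 3371.9 m/s
dV2 = V2*(1 - sqrt(2*r1/(r1+r2))) = 1428.1 m/s
Total dV = 3629 m/s

3629 m/s


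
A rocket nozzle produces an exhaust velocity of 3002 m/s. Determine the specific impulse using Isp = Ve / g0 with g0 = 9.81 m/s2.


Isp = Ve / g0 = 3002 / 9.81 = 306.0 s

306.0 s


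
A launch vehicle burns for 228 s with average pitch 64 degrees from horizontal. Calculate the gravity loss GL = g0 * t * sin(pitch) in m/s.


GL = 9.81 * 228 * sin(64 deg) = 2010 m/s

2010 m/s


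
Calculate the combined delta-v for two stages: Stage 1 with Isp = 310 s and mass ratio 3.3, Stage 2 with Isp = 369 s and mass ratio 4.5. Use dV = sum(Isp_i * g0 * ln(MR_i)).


dV1 = 310 * 9.81 * ln(3.3) = 3630.8 m/s
dV2 = 369 * 9.81 * ln(4.5) = 5444.6 m/s
Total dV = 3630.8 + 5444.6 = 9075.4 m/s ~ 9075 m/s

9075 m/s


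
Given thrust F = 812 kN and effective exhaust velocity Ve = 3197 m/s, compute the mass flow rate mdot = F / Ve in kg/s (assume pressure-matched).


mdot = F / Ve = 812000 / 3197 = 254.0 kg/s

254.0 kg/s


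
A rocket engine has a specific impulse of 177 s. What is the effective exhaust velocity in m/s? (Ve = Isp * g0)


Ve = Isp * g0 = 177 * 9.81 = 1736.4 m/s

1736.4 m/s


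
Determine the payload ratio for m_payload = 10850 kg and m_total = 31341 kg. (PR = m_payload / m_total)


PR = 10850 / 31341 = 0.3462

0.3462


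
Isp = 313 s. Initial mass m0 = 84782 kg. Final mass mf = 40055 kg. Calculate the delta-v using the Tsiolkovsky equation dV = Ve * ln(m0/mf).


Ve = 313 * 9.81 = 3070.53 m/s
dV = 3070.53 * ln(84782/40055) = 2302 m/s

2302 m/s


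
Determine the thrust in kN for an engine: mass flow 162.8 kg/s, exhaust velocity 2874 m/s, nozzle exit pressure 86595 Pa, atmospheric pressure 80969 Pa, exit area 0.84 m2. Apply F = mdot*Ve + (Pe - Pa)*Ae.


F = 162.8 * 2874 + (86595 - 80969) * 0.84 = 472613.0 N = 472.6 kN

472.6 kN


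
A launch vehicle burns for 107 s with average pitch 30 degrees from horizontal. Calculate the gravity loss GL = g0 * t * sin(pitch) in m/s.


GL = 9.81 * 107 * sin(30 deg) = 525 m/s

525 m/s


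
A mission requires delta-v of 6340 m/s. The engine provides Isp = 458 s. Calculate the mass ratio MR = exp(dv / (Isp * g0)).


Ve = 458 * 9.81 = 4492.98 m/s
MR = exp(6340 / 4492.98) = 4.1

4.1


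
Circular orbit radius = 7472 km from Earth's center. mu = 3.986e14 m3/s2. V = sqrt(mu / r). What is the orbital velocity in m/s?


V = sqrt(3.986e14 / 7472000) = 7304 m/s

7304 m/s


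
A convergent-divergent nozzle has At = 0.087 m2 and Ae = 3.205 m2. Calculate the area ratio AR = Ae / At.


AR = 3.205 / 0.087 = 36.8

36.8


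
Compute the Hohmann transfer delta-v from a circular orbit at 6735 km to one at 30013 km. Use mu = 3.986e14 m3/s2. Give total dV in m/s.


V1 = sqrt(mu/r1) = 7693.07 m/s
dV1 = V1*(sqrt(2*r2/(r1+r2)) - 1) = 2139.17 m/s
V2 = sqrt(mu/r2) = 3644.3 m/s
dV2 = V2*(1 - sqrt(2*r1/(r1+r2))) = 1437.92 m/s
Total dV = 3577 m/s

3577 m/s


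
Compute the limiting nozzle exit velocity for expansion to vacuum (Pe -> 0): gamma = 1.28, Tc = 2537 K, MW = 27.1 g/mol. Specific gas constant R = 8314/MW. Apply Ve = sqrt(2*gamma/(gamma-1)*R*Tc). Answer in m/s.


R = 8314 / 27.1 = 306.79 J/(kg.K)
Ve = sqrt(2 * 1.28 / (1.28 - 1) * 306.79 * 2537) = 2668 m/s

2668 m/s


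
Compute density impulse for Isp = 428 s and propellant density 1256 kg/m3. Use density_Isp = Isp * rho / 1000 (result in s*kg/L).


rho*Isp = 428 * 1256 / 1000 = 538 s*kg/L

538 s*kg/L


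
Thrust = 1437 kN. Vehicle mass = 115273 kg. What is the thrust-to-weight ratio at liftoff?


TWR = 1437000 / (115273 * 9.81) = 1.27

1.27


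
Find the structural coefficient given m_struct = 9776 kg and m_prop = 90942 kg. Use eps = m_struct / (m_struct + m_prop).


eps = 9776 / (9776 + 90942) = 0.0971

0.0971


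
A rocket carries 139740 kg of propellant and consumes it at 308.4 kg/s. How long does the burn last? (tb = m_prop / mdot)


tb = 139740 / 308.4 = 453.1 s

453.1 s


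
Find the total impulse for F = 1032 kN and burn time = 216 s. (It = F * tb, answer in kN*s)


It = 1032 * 216 = 222912 kN*s

222912 kN*s


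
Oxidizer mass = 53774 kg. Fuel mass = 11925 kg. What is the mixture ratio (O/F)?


MR = 53774 / 11925 = 4.51

4.51


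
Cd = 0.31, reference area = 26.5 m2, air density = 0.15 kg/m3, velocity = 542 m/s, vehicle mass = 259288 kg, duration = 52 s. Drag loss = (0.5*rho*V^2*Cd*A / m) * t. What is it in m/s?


D = 0.5 * 0.15 * 542^2 * 0.31 * 26.5 = 180995.34 N
a = 180995.34 / 259288 = 0.698 m/s2
dV = 0.698 * 52 = 36.3 m/s

36.3 m/s


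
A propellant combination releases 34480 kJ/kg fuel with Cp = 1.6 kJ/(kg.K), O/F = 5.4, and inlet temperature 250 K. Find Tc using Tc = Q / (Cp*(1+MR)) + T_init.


Tc = 34480 / (1.6 * (1 + 5.4)) + 250 = 3617 K

3617 K


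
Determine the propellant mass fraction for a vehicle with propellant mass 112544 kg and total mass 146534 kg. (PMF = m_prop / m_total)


PMF = 112544 / 146534 = 0.768

0.768


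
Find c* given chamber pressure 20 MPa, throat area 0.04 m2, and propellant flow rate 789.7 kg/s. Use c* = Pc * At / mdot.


c* = 20e6 * 0.04 / 789.7 = 1013 m/s

1013 m/s


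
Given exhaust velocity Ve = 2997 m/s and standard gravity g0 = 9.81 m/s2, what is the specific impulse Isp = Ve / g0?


Isp = Ve / g0 = 2997 / 9.81 = 305.5 s

305.5 s


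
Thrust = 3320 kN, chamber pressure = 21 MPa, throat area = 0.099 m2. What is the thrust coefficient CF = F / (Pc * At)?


CF = 3320000 / (21e6 * 0.099) = 1.6

1.6


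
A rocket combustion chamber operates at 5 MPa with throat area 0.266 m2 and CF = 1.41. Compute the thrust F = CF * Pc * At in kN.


F = 1.41 * 5e6 * 0.266 = 1.8753e+06 N = 1875.3 kN

1875.3 kN


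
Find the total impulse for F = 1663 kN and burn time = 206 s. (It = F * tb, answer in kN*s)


It = 1663 * 206 = 342578 kN*s

342578 kN*s


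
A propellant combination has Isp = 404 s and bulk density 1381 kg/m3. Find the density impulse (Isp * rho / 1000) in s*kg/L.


rho*Isp = 404 * 1381 / 1000 = 558 s*kg/L

558 s*kg/L


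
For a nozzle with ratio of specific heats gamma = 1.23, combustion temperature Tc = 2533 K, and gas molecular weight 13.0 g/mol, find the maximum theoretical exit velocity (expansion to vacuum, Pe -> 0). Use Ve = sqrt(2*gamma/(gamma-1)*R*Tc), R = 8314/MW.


R = 8314 / 13.0 = 639.54 J/(kg.K)
Ve = sqrt(2 * 1.23 / (1.23 - 1) * 639.54 * 2533) = 4163 m/s

4163 m/s


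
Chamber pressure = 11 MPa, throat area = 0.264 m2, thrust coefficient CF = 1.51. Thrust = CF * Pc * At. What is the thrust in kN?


F = 1.51 * 11e6 * 0.264 = 4.3850e+06 N = 4385.0 kN

4385.0 kN


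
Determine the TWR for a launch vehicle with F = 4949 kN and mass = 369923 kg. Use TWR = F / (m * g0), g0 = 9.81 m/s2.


TWR = 4949000 / (369923 * 9.81) = 1.36

1.36


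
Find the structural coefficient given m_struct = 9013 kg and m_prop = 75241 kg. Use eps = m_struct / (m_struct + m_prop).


eps = 9013 / (9013 + 75241) = 0.107

0.107


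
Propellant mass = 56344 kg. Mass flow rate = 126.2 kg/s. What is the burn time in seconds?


tb = 56344 / 126.2 = 446.5 s

446.5 s


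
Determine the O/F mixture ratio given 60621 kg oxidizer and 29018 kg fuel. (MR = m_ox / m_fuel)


MR = 60621 / 29018 = 2.09

2.09


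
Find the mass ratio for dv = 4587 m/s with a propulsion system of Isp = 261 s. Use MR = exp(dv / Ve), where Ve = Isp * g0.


Ve = 261 * 9.81 = 2560.41 m/s
MR = exp(4587 / 2560.41) = 5.999

5.999


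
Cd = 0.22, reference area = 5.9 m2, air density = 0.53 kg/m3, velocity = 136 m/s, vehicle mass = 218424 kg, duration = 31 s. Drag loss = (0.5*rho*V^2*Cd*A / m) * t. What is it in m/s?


D = 0.5 * 0.53 * 136^2 * 0.22 * 5.9 = 6362.07 N
a = 6362.07 / 218424 = 0.0291 m/s2
dV = 0.0291 * 31 = 0.9 m/s

0.9 m/s


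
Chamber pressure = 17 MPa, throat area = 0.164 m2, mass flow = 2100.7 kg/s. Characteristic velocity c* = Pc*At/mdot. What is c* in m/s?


c* = 17e6 * 0.164 / 2100.7 = 1327 m/s

1327 m/s


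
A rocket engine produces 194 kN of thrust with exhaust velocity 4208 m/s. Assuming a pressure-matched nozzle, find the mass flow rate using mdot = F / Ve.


mdot = F / Ve = 194000 / 4208 = 46.1 kg/s

46.1 kg/s


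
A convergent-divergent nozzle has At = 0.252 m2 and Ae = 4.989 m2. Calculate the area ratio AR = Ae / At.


AR = 4.989 / 0.252 = 19.8

19.8


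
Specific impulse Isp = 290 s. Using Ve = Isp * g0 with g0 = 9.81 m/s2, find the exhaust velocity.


Ve = Isp * g0 = 290 * 9.81 = 2844.9 m/s

2844.9 m/s


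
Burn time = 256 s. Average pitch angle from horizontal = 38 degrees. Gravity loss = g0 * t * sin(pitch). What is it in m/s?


GL = 9.81 * 256 * sin(38 deg) = 1546 m/s

1546 m/s


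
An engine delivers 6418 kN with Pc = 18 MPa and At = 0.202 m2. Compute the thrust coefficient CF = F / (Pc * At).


CF = 6418000 / (18e6 * 0.202) = 1.77

1.77


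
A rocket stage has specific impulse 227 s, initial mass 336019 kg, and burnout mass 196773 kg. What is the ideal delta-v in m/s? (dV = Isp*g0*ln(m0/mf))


Ve = 227 * 9.81 = 2226.87 m/s
dV = 2226.87 * ln(336019/196773) = 1192 m/s

1192 m/s


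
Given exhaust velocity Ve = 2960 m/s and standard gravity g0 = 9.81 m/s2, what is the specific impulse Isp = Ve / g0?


Isp = Ve / g0 = 2960 / 9.81 = 301.7 s

301.7 s


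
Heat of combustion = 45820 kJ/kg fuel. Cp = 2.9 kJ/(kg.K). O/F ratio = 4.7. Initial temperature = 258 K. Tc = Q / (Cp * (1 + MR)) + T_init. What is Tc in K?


Tc = 45820 / (2.9 * (1 + 4.7)) + 258 = 3030 K

3030 K


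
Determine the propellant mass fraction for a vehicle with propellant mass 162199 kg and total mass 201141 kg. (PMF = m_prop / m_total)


PMF = 162199 / 201141 = 0.806

0.806


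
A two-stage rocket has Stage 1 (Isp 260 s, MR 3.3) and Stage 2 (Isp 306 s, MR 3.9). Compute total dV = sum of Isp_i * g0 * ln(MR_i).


dV1 = 260 * 9.81 * ln(3.3) = 3045.2 m/s
dV2 = 306 * 9.81 * ln(3.9) = 4085.5 m/s
Total dV = 3045.2 + 4085.5 = 7130.7 m/s ~ 7131 m/s

7131 m/s


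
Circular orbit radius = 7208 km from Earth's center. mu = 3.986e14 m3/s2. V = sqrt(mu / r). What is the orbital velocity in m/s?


V = sqrt(3.986e14 / 7208000) = 7436 m/s

7436 m/s


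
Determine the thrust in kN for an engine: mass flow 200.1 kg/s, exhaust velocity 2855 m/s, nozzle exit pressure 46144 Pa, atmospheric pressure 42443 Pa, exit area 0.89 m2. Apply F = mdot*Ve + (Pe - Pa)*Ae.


F = 200.1 * 2855 + (46144 - 42443) * 0.89 = 574579.0 N = 574.6 kN

574.6 kN


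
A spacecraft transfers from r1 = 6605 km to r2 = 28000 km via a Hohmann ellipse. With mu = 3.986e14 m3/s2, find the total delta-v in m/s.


V1 = sqrt(mu/r1) = 7768.41 m/s
dV1 = V1*(sqrt(2*r2/(r1+r2)) - 1) = 2113.86 m/s
V2 = sqrt(mu/r2) = 3773.02 m/s
dV2 = V2*(1 - sqrt(2*r1/(r1+r2))) = 1441.87 m/s
Total dV = 3556 m/s

3556 m/s


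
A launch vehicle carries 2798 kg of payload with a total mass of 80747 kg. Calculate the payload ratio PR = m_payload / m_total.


PR = 2798 / 80747 = 0.0347

0.0347


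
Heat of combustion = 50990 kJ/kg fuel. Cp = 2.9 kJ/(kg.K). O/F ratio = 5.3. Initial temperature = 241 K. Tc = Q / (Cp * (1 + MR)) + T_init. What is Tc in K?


Tc = 50990 / (2.9 * (1 + 5.3)) + 241 = 3032 K

3032 K


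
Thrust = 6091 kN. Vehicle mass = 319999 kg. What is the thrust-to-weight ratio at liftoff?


TWR = 6091000 / (319999 * 9.81) = 1.94

1.94


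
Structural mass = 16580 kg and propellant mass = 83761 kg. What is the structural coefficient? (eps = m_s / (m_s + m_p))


eps = 16580 / (16580 + 83761) = 0.1652

0.1652


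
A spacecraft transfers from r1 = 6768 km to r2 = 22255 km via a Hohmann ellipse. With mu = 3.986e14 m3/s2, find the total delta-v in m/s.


V1 = sqrt(mu/r1) = 7674.29 m/s
dV1 = V1*(sqrt(2*r2/(r1+r2)) - 1) = 1829.48 m/s
V2 = sqrt(mu/r2) = 4232.09 m/s
dV2 = V2*(1 - sqrt(2*r1/(r1+r2))) = 1341.88 m/s
Total dV = 3171 m/s

3171 m/s


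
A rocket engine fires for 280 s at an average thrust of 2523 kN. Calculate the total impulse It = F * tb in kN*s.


It = 2523 * 280 = 706440 kN*s

706440 kN*s


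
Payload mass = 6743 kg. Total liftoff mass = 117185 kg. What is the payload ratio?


PR = 6743 / 117185 = 0.0575

0.0575


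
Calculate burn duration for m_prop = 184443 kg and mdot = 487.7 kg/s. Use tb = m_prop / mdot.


tb = 184443 / 487.7 = 378.2 s

378.2 s


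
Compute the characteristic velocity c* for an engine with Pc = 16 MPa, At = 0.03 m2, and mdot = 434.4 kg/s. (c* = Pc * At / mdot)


c* = 16e6 * 0.03 / 434.4 = 1105 m/s

1105 m/s


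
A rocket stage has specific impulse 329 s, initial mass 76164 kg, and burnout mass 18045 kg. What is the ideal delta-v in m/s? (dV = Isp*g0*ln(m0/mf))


Ve = 329 * 9.81 = 3227.49 m/s
dV = 3227.49 * ln(76164/18045) = 4648 m/s

4648 m/s


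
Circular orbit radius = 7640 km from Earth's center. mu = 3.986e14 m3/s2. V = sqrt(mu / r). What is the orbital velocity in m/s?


V = sqrt(3.986e14 / 7640000) = 7223 m/s

7223 m/s


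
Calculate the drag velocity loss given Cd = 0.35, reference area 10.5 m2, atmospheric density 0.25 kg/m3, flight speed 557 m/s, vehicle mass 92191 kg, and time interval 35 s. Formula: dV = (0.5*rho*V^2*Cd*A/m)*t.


D = 0.5 * 0.25 * 557^2 * 0.35 * 10.5 = 142520.63 N
a = 142520.63 / 92191 = 1.5459 m/s2
dV = 1.5459 * 35 = 54.1 m/s

54.1 m/s


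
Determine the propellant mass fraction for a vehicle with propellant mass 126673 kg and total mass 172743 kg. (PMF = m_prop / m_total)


PMF = 126673 / 172743 = 0.733

0.733


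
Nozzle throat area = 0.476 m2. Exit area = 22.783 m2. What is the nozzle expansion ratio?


AR = 22.783 / 0.476 = 47.9

47.9


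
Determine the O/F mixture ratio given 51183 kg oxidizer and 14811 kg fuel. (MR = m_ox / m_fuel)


MR = 51183 / 14811 = 3.46

3.46


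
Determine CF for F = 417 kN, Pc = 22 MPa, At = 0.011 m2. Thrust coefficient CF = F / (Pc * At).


CF = 417000 / (22e6 * 0.011) = 1.72

1.72


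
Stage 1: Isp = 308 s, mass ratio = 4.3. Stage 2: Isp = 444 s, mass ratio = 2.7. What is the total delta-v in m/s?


dV1 = 308 * 9.81 * ln(4.3) = 4407.2 m/s
dV2 = 444 * 9.81 * ln(2.7) = 4326.2 m/s
Total dV = 4407.2 + 4326.2 = 8733.4 m/s ~ 8733 m/s

8733 m/s


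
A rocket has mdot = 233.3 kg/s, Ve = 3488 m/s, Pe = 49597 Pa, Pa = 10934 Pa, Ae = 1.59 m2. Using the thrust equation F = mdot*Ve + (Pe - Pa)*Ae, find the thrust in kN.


F = 233.3 * 3488 + (49597 - 10934) * 1.59 = 875225.0 N = 875.2 kN

875.2 kN


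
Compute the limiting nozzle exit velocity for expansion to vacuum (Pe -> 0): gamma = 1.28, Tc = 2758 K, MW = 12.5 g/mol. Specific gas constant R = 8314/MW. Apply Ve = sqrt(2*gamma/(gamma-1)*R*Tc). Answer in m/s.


R = 8314 / 12.5 = 665.12 J/(kg.K)
Ve = sqrt(2 * 1.28 / (1.28 - 1) * 665.12 * 2758) = 4095 m/s

4095 m/s


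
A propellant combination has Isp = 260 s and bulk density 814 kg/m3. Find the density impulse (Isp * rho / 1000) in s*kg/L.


rho*Isp = 260 * 814 / 1000 = 212 s*kg/L

212 s*kg/L


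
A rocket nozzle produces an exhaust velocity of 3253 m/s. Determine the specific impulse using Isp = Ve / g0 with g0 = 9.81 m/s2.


Isp = Ve / g0 = 3253 / 9.81 = 331.6 s

331.6 s


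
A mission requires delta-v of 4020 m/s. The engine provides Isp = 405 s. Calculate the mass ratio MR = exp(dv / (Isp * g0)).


Ve = 405 * 9.81 = 3973.05 m/s
MR = exp(4020 / 3973.05) = 2.751

2.751


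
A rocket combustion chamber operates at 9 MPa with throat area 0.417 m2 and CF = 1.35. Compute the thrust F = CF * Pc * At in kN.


F = 1.35 * 9e6 * 0.417 = 5.0666e+06 N = 5066.6 kN

5066.6 kN


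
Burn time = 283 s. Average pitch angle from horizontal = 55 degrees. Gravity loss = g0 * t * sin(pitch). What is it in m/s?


GL = 9.81 * 283 * sin(55 deg) = 2274 m/s

2274 m/s


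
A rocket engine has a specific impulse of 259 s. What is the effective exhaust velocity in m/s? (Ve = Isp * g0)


Ve = Isp * g0 = 259 * 9.81 = 2540.8 m/s

2540.8 m/s


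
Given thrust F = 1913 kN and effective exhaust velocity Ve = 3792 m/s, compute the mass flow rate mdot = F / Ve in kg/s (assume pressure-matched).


mdot = F / Ve = 1913000 / 3792 = 504.5 kg/s

504.5 kg/s


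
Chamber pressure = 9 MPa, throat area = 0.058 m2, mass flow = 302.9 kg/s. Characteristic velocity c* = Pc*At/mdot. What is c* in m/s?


c* = 9e6 * 0.058 / 302.9 = 1723 m/s

1723 m/s


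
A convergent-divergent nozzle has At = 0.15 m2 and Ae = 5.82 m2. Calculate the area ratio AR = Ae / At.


AR = 5.82 / 0.15 = 38.8

38.8


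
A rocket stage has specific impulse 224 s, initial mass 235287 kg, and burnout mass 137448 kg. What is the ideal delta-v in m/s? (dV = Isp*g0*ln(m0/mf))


Ve = 224 * 9.81 = 2197.44 m/s
dV = 2197.44 * ln(235287/137448) = 1181 m/s

1181 m/s


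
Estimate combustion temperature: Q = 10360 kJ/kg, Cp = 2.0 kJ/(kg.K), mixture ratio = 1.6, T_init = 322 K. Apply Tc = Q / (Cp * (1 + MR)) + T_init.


Tc = 10360 / (2.0 * (1 + 1.6)) + 322 = 2314 K

2314 K


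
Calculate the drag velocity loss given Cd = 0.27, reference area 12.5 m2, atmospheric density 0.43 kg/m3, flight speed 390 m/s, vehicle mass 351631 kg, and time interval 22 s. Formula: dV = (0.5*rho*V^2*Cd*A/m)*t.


D = 0.5 * 0.43 * 390^2 * 0.27 * 12.5 = 110367.56 N
a = 110367.56 / 351631 = 0.3139 m/s2
dV = 0.3139 * 22 = 6.9 m/s

6.9 m/s


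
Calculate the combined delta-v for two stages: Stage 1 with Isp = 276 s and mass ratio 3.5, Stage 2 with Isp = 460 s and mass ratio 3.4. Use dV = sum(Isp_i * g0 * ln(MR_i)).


dV1 = 276 * 9.81 * ln(3.5) = 3391.9 m/s
dV2 = 460 * 9.81 * ln(3.4) = 5522.4 m/s
Total dV = 3391.9 + 5522.4 = 8914.3 m/s ~ 8914 m/s

8914 m/s


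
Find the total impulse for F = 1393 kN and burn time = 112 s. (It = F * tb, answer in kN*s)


It = 1393 * 112 = 156016 kN*s

156016 kN*s


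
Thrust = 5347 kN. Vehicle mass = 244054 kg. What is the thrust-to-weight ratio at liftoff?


TWR = 5347000 / (244054 * 9.81) = 2.23

2.23


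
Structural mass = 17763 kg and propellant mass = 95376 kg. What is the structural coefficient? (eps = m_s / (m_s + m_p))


eps = 17763 / (17763 + 95376) = 0.157

0.157


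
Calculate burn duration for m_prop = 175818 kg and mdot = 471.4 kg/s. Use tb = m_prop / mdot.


tb = 175818 / 471.4 = 373.0 s

373.0 s


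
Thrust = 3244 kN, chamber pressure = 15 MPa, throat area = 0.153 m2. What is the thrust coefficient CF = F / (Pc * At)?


CF = 3244000 / (15e6 * 0.153) = 1.41

1.41


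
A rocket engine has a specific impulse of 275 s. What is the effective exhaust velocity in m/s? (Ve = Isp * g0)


Ve = Isp * g0 = 275 * 9.81 = 2697.8 m/s

2697.8 m/s


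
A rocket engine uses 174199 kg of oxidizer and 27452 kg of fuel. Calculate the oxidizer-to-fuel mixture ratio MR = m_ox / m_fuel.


MR = 174199 / 27452 = 6.35

6.35


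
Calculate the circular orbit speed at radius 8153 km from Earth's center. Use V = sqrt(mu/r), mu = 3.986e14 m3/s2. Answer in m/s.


V = sqrt(3.986e14 / 8153000) = 6992 m/s

6992 m/s


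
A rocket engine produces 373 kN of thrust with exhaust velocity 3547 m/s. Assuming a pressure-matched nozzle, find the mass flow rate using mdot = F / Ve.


mdot = F / Ve = 373000 / 3547 = 105.2 kg/s

105.2 kg/s


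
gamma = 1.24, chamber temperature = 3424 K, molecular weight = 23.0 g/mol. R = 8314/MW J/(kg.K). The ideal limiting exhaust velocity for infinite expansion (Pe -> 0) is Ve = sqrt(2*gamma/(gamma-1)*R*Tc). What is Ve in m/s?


R = 8314 / 23.0 = 361.48 J/(kg.K)
Ve = sqrt(2 * 1.24 / (1.24 - 1) * 361.48 * 3424) = 3576 m/s

3576 m/s


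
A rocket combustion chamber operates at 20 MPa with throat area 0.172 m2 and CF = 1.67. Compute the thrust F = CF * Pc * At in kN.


F = 1.67 * 20e6 * 0.172 = 5.7448e+06 N = 5744.8 kN

5744.8 kN


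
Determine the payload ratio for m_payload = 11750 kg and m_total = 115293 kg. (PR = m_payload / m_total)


PR = 11750 / 115293 = 0.1019

0.1019


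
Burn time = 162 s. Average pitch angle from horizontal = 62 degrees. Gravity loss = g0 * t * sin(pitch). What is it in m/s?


GL = 9.81 * 162 * sin(62 deg) = 1403 m/s

1403 m/s


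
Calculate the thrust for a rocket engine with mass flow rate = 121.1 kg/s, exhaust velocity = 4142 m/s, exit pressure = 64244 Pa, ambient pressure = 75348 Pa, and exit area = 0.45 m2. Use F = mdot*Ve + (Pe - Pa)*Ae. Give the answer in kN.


F = 121.1 * 4142 + (64244 - 75348) * 0.45 = 496599.0 N = 496.6 kN

496.6 kN


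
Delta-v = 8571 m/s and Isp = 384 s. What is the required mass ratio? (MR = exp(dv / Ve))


Ve = 384 * 9.81 = 3767.04 m/s
MR = exp(8571 / 3767.04) = 9.73

9.73


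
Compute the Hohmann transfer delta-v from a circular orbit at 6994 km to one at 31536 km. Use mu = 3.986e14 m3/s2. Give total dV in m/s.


V1 = sqrt(mu/r1) = 7549.29 m/s
dV1 = V1*(sqrt(2*r2/(r1+r2)) - 1) = 2109.55 m/s
V2 = sqrt(mu/r2) = 3555.21 m/s
dV2 = V2*(1 - sqrt(2*r1/(r1+r2))) = 1413.09 m/s
Total dV = 3523 m/s

3523 m/s


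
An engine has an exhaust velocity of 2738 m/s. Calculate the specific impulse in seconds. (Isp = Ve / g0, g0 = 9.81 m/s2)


Isp = Ve / g0 = 2738 / 9.81 = 279.1 s

279.1 s


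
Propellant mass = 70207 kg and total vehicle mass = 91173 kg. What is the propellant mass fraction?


PMF = 70207 / 91173 = 0.77

0.77


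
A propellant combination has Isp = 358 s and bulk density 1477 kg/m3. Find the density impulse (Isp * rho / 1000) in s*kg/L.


rho*Isp = 358 * 1477 / 1000 = 529 s*kg/L

529 s*kg/L


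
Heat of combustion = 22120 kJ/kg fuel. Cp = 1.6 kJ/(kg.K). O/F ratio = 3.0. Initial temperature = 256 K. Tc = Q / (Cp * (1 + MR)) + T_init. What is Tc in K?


Tc = 22120 / (1.6 * (1 + 3.0)) + 256 = 3712 K

3712 K


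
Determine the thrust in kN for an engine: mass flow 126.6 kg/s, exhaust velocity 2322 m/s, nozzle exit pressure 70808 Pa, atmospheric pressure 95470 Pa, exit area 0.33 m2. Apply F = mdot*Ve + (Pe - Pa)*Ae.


F = 126.6 * 2322 + (70808 - 95470) * 0.33 = 285827.0 N = 285.8 kN

285.8 kN


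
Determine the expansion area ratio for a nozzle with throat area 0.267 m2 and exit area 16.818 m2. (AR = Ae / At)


AR = 16.818 / 0.267 = 63.0

63.0


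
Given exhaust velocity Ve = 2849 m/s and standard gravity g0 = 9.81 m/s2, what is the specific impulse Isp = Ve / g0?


Isp = Ve / g0 = 2849 / 9.81 = 290.4 s

290.4 s


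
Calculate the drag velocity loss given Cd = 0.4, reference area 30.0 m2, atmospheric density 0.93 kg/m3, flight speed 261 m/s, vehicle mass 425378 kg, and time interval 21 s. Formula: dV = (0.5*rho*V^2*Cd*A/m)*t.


D = 0.5 * 0.93 * 261^2 * 0.4 * 30.0 = 380115.18 N
a = 380115.18 / 425378 = 0.8936 m/s2
dV = 0.8936 * 21 = 18.8 m/s

18.8 m/s
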